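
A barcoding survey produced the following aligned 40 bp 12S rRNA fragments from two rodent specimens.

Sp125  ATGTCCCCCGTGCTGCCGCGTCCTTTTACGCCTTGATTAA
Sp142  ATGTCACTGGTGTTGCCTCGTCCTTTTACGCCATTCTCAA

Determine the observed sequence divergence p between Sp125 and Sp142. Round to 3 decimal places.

Mismatches occur at site 6 (C→A), site 8 (C→T), site 9 (C→G), site 13 (C→T), site 18 (G→T), site 33 (T→A), site 35 (G→T), site 36 (A→C), site 38 (T→C).
There are 9 differences over 40 sites, so p = 9/40 = 0.225.

0.225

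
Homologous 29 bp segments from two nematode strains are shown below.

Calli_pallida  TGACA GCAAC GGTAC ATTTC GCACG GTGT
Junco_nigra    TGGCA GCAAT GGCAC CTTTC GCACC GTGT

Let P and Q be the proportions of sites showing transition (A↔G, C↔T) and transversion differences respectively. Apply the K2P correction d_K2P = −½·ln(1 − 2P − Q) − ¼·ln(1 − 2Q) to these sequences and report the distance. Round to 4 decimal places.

0.1985

Mismatches occur at site 3 (A↔G, transition), site 10 (C↔T, transition), site 13 (T↔C, transition), site 16 (A↔C, transversion), site 25 (G↔C, transversion).
Of the 5 differences, 3 transitions and 2 transversions over 29 sites: P = 3/29 = 0.103448, Q = 2/29 = 0.068966.
d = −0.5·ln(0.724138) − 0.25·ln(0.862068) = −0.5·(-0.322773) − 0.25·(-0.148421) = 0.1985.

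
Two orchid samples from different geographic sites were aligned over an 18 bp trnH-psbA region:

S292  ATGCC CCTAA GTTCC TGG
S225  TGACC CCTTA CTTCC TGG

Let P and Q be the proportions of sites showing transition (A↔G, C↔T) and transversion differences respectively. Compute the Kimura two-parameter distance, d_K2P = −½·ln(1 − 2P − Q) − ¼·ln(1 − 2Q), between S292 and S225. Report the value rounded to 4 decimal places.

0.3497

Differing sites — 1:A/T (Tv); 2:T/G (Tv); 3:G/A (Ti); 9:A/T (Tv); 11:G/C (Tv).
Of the 5 differences, 1 transition and 4 transversions over 18 sites: P = 1/18 = 0.055556, Q = 4/18 = 0.222222.
d = −0.5·ln(0.666666) − 0.25·ln(0.555556) = −0.5·(-0.405466) − 0.25·(-0.587786) = 0.3497.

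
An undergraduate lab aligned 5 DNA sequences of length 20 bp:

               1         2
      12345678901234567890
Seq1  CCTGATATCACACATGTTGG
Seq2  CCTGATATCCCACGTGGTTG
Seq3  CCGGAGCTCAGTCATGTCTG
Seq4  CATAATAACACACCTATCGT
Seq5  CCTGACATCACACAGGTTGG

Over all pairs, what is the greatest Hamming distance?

Pairwise Hamming distances:
  Seq1 vs Seq2: 4
  Seq1 vs Seq3: 7
  Seq1 vs Seq4: 7
  Seq1 vs Seq5: 2
  Seq2 vs Seq3: 9
  Seq2 vs Seq4: 10
  Seq2 vs Seq5: 6
  Seq3 vs Seq4: 12
  Seq3 vs Seq5: 8
  Seq4 vs Seq5: 9
The largest is 12, between Seq3 and Seq4.

12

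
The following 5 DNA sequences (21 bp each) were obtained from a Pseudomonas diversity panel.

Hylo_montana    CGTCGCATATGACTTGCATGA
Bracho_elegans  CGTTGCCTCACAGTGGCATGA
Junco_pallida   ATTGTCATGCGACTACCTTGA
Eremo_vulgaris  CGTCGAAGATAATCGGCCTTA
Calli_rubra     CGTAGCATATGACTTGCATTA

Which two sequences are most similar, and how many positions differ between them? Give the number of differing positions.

2

Pairwise Hamming distances:
  Hylo_montana vs Bracho_elegans: 7
  Hylo_montana vs Junco_pallida: 9
  Hylo_montana vs Eremo_vulgaris: 8
  Hylo_montana vs Calli_rubra: 2
  Bracho_elegans vs Junco_pallida: 12
  Bracho_elegans vs Eremo_vulgaris: 11
  Bracho_elegans vs Calli_rubra: 8
  Junco_pallida vs Eremo_vulgaris: 15
  Junco_pallida vs Calli_rubra: 10
  Eremo_vulgaris vs Calli_rubra: 8
The smallest is 2, between Hylo_montana and Calli_rubra.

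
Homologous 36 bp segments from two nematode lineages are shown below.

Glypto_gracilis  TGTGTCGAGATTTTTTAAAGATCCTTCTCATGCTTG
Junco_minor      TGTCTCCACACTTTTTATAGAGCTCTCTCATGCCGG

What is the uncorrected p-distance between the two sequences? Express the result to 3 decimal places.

The sequences differ at positions 4 (G/C), 7 (G/C), 9 (G/C), 11 (T/C), 18 (A/T), 22 (T/G), 24 (C/T), 25 (T/C), 34 (T/C), 35 (T/G).
There are 10 differences over 36 sites, so p = 10/36 = 0.278.

0.278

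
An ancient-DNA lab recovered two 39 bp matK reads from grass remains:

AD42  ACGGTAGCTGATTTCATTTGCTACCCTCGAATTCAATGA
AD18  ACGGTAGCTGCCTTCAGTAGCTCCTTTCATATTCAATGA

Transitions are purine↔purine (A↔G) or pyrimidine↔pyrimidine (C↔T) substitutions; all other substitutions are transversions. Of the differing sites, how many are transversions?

Mismatches occur at site 11 (A/C, transversion), site 12 (T/C, transition), site 17 (T/G, transversion), site 19 (T/A, transversion), site 23 (A/C, transversion), site 25 (C/T, transition), site 26 (C/T, transition), site 29 (G/A, transition), site 30 (A/T, transversion).
Of the 9 differences, 4 transitions and 5 transversions, so the answer is 5.

5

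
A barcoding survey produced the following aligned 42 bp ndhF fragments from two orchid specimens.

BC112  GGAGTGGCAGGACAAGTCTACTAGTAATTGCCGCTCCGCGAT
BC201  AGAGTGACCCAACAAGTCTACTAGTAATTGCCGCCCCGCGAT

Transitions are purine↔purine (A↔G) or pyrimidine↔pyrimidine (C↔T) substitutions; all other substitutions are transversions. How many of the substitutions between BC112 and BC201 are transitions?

The sequences differ at positions 1 (G/A, transition), 7 (G/A, transition), 9 (A/C, transversion), 10 (G/C, transversion), 11 (G/A, transition), 35 (T/C, transition).
Of the 6 differences, 4 transitions and 2 transversions, so the answer is 4.

4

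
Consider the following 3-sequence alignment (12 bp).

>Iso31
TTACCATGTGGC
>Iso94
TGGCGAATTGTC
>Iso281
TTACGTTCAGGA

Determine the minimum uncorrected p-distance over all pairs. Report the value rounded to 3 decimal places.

Pairwise Hamming distances:
  Iso31 vs Iso94: 6
  Iso31 vs Iso281: 5
  Iso94 vs Iso281: 8
The smallest is 5 mismatches, between Iso31 and Iso281; p = 5/12 = 0.417.

0.417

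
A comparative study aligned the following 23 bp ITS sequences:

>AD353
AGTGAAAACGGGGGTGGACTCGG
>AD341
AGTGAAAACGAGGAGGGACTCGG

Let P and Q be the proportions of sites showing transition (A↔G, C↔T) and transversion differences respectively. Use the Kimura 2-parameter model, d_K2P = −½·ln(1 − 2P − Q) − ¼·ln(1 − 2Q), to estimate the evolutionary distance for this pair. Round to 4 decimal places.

The sequences differ at positions 11 (G/A, transition), 14 (G/A, transition), 15 (T/G, transversion).
Of the 3 differences, 2 transitions and 1 transversion over 23 sites: P = 2/23 = 0.086957, Q = 1/23 = 0.043478.
d = −0.5·ln(0.782608) − 0.25·ln(0.913044) = −0.5·(-0.245123) − 0.25·(-0.090971) = 0.1453.

0.1453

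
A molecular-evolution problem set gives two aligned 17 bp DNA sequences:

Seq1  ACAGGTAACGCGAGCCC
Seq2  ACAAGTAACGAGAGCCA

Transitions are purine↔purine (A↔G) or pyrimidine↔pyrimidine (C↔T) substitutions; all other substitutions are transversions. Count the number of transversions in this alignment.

2

Differing sites — 4:G/A (Ti); 11:C/A (Tv); 17:C/A (Tv).
Of the 3 differences, 1 transition and 2 transversions, so the answer is 2.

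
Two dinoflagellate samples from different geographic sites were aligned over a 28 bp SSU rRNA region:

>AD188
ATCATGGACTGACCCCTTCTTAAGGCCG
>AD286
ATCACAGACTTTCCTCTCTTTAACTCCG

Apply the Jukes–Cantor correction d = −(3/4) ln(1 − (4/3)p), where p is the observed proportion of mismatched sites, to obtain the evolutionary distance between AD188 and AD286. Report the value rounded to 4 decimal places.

0.4197

Differing sites — 5:T/C; 6:G/A; 11:G/T; 12:A/T; 15:C/T; 18:T/C; 19:C/T; 24:G/C; 25:G/T.
p = 9/28 = 0.321429.
d = −0.75 · ln(1 − (4/3)·0.321429) = −0.75 · ln(0.571428) = −0.75 · (-0.559617) = 0.4197.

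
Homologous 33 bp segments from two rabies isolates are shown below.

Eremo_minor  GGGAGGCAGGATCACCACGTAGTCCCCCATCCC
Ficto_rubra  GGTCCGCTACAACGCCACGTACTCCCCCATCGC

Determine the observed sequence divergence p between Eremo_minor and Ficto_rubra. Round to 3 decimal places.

0.303

The sequences differ at positions 3 (G/T), 4 (A/C), 5 (G/C), 8 (A/T), 9 (G/A), 10 (G/C), 12 (T/A), 14 (A/G), 22 (G/C), 32 (C/G).
There are 10 differences over 33 sites, so p = 10/33 = 0.303.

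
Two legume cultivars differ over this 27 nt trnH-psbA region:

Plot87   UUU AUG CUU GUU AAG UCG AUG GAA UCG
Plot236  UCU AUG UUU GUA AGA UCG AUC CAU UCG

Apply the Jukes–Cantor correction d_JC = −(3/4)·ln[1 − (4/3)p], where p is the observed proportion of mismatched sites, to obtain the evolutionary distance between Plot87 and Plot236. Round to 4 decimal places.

0.3770

Differing sites — 2:U/C; 7:C/U; 12:U/A; 14:A/G; 15:G/A; 21:G/C; 22:G/C; 24:A/U.
p = 8/27 = 0.296296.
d = −0.75 · ln(1 − (4/3)·0.296296) = −0.75 · ln(0.604939) = −0.75 · (-0.502628) = 0.3770.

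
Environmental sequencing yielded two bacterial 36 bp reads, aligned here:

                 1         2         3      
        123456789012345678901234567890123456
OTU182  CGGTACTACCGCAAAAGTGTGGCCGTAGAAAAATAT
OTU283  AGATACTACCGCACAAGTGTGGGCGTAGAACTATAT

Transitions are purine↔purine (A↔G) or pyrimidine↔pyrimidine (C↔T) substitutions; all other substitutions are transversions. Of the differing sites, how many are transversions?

5

Mismatches occur at site 1 (C↔A, transversion), site 3 (G↔A, transition), site 14 (A↔C, transversion), site 23 (C↔G, transversion), site 31 (A↔C, transversion), site 32 (A↔T, transversion).
Of the 6 differences, 1 transition and 5 transversions, so the answer is 5.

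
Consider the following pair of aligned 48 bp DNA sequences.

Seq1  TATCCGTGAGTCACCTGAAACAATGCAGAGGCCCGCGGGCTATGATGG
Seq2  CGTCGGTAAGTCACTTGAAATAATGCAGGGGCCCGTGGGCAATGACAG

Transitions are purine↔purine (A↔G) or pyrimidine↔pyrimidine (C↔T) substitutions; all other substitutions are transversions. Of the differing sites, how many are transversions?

2

The sequences differ at positions 1 (T/C, transition), 2 (A/G, transition), 5 (C/G, transversion), 8 (G/A, transition), 15 (C/T, transition), 21 (C/T, transition), 29 (A/G, transition), 36 (C/T, transition), 41 (T/A, transversion), 46 (T/C, transition), 47 (G/A, transition).
Of the 11 differences, 9 transitions and 2 transversions, so the answer is 2.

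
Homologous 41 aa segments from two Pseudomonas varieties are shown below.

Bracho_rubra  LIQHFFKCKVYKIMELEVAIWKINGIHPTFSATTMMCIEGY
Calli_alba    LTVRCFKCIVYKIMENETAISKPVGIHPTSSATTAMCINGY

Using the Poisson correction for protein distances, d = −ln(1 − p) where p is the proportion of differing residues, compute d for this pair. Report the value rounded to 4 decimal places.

0.3814

The sequences differ at positions 2 (I/T), 3 (Q/V), 4 (H/R), 5 (F/C), 9 (K/I), 16 (L/N), 18 (V/T), 21 (W/S), 23 (I/P), 24 (N/V), 30 (F/S), 35 (M/A), 39 (E/N).
p = 13/41 = 0.317073.
d = −ln(1 − 0.317073) = −ln(0.682927) = 0.3814.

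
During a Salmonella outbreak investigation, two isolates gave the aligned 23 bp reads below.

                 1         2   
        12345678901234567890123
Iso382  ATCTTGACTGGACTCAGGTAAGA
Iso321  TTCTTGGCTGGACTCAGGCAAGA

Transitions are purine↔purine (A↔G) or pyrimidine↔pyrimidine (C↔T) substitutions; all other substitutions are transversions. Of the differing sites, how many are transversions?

The sequences differ at positions 1 (A/T, transversion), 7 (A/G, transition), 19 (T/C, transition).
Of the 3 differences, 2 transitions and 1 transversion, so the answer is 1.

1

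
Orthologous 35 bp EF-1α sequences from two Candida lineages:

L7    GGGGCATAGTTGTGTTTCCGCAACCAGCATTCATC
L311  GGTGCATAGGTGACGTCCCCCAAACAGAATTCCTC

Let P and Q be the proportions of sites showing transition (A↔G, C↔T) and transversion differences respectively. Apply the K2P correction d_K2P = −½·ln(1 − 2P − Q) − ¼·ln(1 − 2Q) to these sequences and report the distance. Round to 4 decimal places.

0.3692

Differing sites — 3:G/T (Tv); 10:T/G (Tv); 13:T/A (Tv); 14:G/C (Tv); 15:T/G (Tv); 17:T/C (Ti); 20:G/C (Tv); 24:C/A (Tv); 28:C/A (Tv); 33:A/C (Tv).
Of the 10 differences, 1 transition and 9 transversions over 35 sites: P = 1/35 = 0.028571, Q = 9/35 = 0.257143.
d = −0.5·ln(0.685715) − 0.25·ln(0.485714) = −0.5·(-0.377293) − 0.25·(-0.722135) = 0.3692.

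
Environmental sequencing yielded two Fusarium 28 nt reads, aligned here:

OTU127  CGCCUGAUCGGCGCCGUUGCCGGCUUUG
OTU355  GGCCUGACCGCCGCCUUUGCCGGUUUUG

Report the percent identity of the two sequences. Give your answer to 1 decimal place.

Differing sites — 1:C/G; 8:U/C; 11:G/C; 16:G/U; 24:C/U.
23 of the 28 sites match, so the percent identity is 23/28 × 100 = 82.1%.

82.1%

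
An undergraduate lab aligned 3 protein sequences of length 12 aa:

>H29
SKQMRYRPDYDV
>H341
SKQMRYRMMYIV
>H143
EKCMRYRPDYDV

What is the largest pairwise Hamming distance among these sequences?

Pairwise Hamming distances:
  H29 vs H341: 3
  H29 vs H143: 2
  H341 vs H143: 5
The largest is 5, between H341 and H143.

5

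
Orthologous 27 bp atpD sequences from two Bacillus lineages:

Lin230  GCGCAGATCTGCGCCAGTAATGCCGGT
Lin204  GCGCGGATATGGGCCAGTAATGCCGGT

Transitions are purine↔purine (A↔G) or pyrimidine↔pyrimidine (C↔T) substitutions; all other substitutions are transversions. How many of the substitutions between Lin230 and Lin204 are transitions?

The sequences differ at positions 5 (A/G, transition), 9 (C/A, transversion), 12 (C/G, transversion).
Of the 3 differences, 1 transition and 2 transversions, so the answer is 1.

1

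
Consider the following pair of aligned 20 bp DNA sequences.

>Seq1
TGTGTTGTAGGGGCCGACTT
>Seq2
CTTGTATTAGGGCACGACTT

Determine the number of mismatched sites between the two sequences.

6

Mismatches occur at site 1 (T→C), site 2 (G→T), site 6 (T→A), site 7 (G→T), site 13 (G→C), site 14 (C→A).
That gives 6 mismatches out of 20 aligned sites, so the Hamming distance is 6.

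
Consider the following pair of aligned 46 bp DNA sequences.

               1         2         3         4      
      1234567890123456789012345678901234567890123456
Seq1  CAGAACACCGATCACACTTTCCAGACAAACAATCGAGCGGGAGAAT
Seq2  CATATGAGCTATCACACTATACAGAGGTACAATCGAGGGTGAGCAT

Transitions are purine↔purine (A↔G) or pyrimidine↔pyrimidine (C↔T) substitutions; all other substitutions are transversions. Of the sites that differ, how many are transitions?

Differing sites — 3:G/T (Tv); 5:A/T (Tv); 6:C/G (Tv); 8:C/G (Tv); 10:G/T (Tv); 19:T/A (Tv); 21:C/A (Tv); 26:C/G (Tv); 27:A/G (Ti); 28:A/T (Tv); 38:C/G (Tv); 40:G/T (Tv); 44:A/C (Tv).
Of the 13 differences, 1 transition and 12 transversions, so the answer is 1.

1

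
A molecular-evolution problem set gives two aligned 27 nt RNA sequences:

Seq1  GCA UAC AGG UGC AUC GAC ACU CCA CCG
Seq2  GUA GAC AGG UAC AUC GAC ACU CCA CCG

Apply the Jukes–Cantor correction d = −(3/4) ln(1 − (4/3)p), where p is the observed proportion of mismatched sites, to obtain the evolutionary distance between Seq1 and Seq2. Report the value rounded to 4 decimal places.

0.1203

Mismatches occur at site 2 (C/U), site 4 (U/G), site 11 (G/A).
p = 3/27 = 0.111111.
d = −0.75 · ln(1 − (4/3)·0.111111) = −0.75 · ln(0.851852) = −0.75 · (-0.160342) = 0.1203.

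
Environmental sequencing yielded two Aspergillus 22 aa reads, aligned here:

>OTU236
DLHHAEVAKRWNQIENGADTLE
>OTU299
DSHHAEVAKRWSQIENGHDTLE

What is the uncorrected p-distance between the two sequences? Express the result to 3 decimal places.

Mismatches occur at site 2 (L/S), site 12 (N/S), site 18 (A/H).
There are 3 differences over 22 sites, so p = 3/22 = 0.136.

0.136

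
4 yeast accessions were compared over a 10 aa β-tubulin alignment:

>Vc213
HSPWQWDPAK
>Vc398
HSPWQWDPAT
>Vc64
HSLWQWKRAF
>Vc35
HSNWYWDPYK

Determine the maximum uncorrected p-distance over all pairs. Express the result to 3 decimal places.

0.600

Pairwise Hamming distances:
  Vc213 vs Vc398: 1
  Vc213 vs Vc64: 4
  Vc213 vs Vc35: 3
  Vc398 vs Vc64: 4
  Vc398 vs Vc35: 4
  Vc64 vs Vc35: 6
The largest is 6 mismatches, between Vc64 and Vc35; p = 6/10 = 0.600.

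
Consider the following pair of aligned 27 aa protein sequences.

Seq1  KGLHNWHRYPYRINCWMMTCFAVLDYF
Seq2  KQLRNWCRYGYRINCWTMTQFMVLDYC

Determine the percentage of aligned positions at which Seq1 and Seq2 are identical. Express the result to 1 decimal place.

70.4%

Differing sites — 2:G/Q; 4:H/R; 7:H/C; 10:P/G; 17:M/T; 20:C/Q; 22:A/M; 27:F/C.
19 of the 27 sites match, so the percent identity is 19/27 × 100 = 70.4%.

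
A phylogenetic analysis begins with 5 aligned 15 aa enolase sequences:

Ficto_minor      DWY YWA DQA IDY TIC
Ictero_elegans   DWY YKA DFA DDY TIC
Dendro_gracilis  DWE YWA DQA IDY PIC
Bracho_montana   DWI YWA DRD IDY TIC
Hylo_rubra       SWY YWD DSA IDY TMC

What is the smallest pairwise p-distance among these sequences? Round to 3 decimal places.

0.133

Pairwise Hamming distances:
  Ficto_minor vs Ictero_elegans: 3
  Ficto_minor vs Dendro_gracilis: 2
  Ficto_minor vs Bracho_montana: 3
  Ficto_minor vs Hylo_rubra: 4
  Ictero_elegans vs Dendro_gracilis: 5
  Ictero_elegans vs Bracho_montana: 5
  Ictero_elegans vs Hylo_rubra: 6
  Dendro_gracilis vs Bracho_montana: 4
  Dendro_gracilis vs Hylo_rubra: 6
  Bracho_montana vs Hylo_rubra: 6
The smallest is 2 mismatches, between Ficto_minor and Dendro_gracilis; p = 2/15 = 0.133.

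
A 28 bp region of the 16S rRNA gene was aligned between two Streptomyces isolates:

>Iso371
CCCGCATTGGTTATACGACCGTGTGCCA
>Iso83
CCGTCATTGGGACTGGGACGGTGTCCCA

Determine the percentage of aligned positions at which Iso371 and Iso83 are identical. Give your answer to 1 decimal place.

67.9%

Mismatches occur at site 3 (C↔G), site 4 (G↔T), site 11 (T↔G), site 12 (T↔A), site 13 (A↔C), site 15 (A↔G), site 16 (C↔G), site 20 (C↔G), site 25 (G↔C).
19 of the 28 sites match, so the percent identity is 19/28 × 100 = 67.9%.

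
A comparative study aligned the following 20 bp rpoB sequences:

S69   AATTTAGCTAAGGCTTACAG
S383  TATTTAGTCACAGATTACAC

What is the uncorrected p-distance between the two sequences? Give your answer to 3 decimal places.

The sequences differ at positions 1 (A/T), 8 (C/T), 9 (T/C), 11 (A/C), 12 (G/A), 14 (C/A), 20 (G/C).
There are 7 differences over 20 sites, so p = 7/20 = 0.350.

0.350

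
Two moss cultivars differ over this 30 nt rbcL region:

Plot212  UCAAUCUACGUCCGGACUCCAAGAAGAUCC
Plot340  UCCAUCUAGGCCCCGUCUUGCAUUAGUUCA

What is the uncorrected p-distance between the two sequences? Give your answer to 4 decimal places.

0.4000

Differing sites — 3:A/C; 9:C/G; 11:U/C; 14:G/C; 16:A/U; 19:C/U; 20:C/G; 21:A/C; 23:G/U; 24:A/U; 27:A/U; 30:C/A.
There are 12 differences over 30 sites, so p = 12/30 = 0.4000.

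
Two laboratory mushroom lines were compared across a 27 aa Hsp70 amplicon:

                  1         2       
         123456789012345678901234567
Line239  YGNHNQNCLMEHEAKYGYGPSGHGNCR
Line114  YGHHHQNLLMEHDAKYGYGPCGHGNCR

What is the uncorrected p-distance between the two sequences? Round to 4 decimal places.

Differing sites — 3:N/H; 5:N/H; 8:C/L; 13:E/D; 21:S/C.
There are 5 differences over 27 sites, so p = 5/27 = 0.1852.

0.1852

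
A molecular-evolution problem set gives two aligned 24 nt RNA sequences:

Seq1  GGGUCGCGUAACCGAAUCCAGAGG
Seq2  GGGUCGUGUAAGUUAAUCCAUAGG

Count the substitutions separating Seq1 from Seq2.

5

Differing sites — 7:C/U; 12:C/G; 13:C/U; 14:G/U; 21:G/U.
That gives 5 mismatches out of 24 aligned sites, so the Hamming distance is 5.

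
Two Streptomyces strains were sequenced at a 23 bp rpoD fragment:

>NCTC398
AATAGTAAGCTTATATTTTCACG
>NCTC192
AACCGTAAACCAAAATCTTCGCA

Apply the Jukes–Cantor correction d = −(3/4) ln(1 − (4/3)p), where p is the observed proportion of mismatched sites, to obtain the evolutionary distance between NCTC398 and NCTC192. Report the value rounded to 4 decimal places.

0.5532

Mismatches occur at site 3 (T/C), site 4 (A/C), site 9 (G/A), site 11 (T/C), site 12 (T/A), site 14 (T/A), site 17 (T/C), site 21 (A/G), site 23 (G/A).
p = 9/23 = 0.391304.
d = −0.75 · ln(1 − (4/3)·0.391304) = −0.75 · ln(0.478261) = −0.75 · (-0.737599) = 0.5532.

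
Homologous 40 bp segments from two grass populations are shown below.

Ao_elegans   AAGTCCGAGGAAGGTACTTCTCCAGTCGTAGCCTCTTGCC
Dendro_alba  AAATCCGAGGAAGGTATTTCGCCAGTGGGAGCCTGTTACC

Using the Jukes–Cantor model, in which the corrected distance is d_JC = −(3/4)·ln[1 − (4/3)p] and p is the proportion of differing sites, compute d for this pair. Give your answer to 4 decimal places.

The sequences differ at positions 3 (G/A), 17 (C/T), 21 (T/G), 27 (C/G), 29 (T/G), 35 (C/G), 38 (G/A).
p = 7/40 = 0.175000.
d = −0.75 · ln(1 − (4/3)·0.175000) = −0.75 · ln(0.766667) = −0.75 · (-0.265703) = 0.1993.

0.1993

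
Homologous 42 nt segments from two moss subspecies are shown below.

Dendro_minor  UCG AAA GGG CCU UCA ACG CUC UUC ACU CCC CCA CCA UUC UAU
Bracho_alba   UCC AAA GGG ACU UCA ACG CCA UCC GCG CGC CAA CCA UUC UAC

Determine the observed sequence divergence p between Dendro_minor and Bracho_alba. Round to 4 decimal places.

The sequences differ at positions 3 (G/C), 10 (C/A), 20 (U/C), 21 (C/A), 23 (U/C), 25 (A/G), 27 (U/G), 29 (C/G), 32 (C/A), 42 (U/C).
There are 10 differences over 42 sites, so p = 10/42 = 0.2381.

0.2381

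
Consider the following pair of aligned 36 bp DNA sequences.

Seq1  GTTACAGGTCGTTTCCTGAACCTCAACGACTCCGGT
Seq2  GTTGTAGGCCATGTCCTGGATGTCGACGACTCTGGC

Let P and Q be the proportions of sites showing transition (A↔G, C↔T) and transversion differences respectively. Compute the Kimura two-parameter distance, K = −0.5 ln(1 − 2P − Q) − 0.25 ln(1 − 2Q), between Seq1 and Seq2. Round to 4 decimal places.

0.4349

The sequences differ at positions 4 (A/G, transition), 5 (C/T, transition), 9 (T/C, transition), 11 (G/A, transition), 13 (T/G, transversion), 19 (A/G, transition), 21 (C/T, transition), 22 (C/G, transversion), 25 (A/G, transition), 33 (C/T, transition), 36 (T/C, transition).
Of the 11 differences, 9 transitions and 2 transversions over 36 sites: P = 9/36 = 0.250000, Q = 2/36 = 0.055556.
d = −0.5·ln(0.444444) − 0.25·ln(0.888888) = −0.5·(-0.810931) − 0.25·(-0.117784) = 0.4349.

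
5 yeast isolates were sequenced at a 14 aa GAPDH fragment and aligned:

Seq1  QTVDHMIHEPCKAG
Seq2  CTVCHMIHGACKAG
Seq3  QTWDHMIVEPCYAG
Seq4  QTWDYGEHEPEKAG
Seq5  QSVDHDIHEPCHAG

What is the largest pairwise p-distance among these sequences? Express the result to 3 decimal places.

Pairwise Hamming distances:
  Seq1 vs Seq2: 4
  Seq1 vs Seq3: 3
  Seq1 vs Seq4: 5
  Seq1 vs Seq5: 3
  Seq2 vs Seq3: 7
  Seq2 vs Seq4: 9
  Seq2 vs Seq5: 7
  Seq3 vs Seq4: 6
  Seq3 vs Seq5: 5
  Seq4 vs Seq5: 7
The largest is 9 mismatches, between Seq2 and Seq4; p = 9/14 = 0.643.

0.643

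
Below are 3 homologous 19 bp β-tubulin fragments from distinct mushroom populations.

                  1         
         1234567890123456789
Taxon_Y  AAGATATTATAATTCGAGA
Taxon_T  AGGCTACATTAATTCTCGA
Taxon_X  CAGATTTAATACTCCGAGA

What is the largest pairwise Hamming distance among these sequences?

10

Pairwise Hamming distances:
  Taxon_Y vs Taxon_T: 7
  Taxon_Y vs Taxon_X: 5
  Taxon_T vs Taxon_X: 10
The largest is 10, between Taxon_T and Taxon_X.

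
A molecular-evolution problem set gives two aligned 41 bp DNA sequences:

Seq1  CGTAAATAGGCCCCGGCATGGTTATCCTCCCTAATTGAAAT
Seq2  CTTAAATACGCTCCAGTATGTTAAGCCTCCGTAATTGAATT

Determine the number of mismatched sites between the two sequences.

10

Differing sites — 2:G/T; 9:G/C; 12:C/T; 15:G/A; 17:C/T; 21:G/T; 23:T/A; 25:T/G; 31:C/G; 40:A/T.
That gives 10 mismatches out of 41 aligned sites, so the Hamming distance is 10.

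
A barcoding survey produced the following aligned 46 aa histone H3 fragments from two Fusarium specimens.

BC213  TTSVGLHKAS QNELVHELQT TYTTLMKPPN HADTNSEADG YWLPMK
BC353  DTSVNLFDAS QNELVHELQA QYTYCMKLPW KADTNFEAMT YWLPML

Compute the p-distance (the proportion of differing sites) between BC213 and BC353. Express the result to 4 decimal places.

0.3261

The sequences differ at positions 1 (T/D), 5 (G/N), 7 (H/F), 8 (K/D), 20 (T/A), 21 (T/Q), 24 (T/Y), 25 (L/C), 28 (P/L), 30 (N/W), 31 (H/K), 36 (S/F), 39 (D/M), 40 (G/T), 46 (K/L).
There are 15 differences over 46 sites, so p = 15/46 = 0.3261.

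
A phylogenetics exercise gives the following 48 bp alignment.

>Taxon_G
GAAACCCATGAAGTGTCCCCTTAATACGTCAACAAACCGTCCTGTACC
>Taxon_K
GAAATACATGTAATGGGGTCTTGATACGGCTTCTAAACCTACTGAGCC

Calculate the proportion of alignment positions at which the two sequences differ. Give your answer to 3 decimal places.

0.375

Differing sites — 5:C/T; 6:C/A; 11:A/T; 13:G/A; 16:T/G; 17:C/G; 18:C/G; 19:C/T; 23:A/G; 29:T/G; 31:A/T; 32:A/T; 34:A/T; 37:C/A; 39:G/C; 41:C/A; 45:T/A; 46:A/G.
There are 18 differences over 48 sites, so p = 18/48 = 0.375.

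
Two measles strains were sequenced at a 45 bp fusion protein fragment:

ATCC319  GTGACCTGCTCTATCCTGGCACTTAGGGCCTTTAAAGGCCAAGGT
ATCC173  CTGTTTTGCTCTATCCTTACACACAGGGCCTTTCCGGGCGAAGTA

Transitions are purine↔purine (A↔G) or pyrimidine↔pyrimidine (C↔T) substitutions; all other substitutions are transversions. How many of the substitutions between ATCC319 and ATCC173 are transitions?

The sequences differ at positions 1 (G/C, transversion), 4 (A/T, transversion), 5 (C/T, transition), 6 (C/T, transition), 18 (G/T, transversion), 19 (G/A, transition), 23 (T/A, transversion), 24 (T/C, transition), 34 (A/C, transversion), 35 (A/C, transversion), 36 (A/G, transition), 40 (C/G, transversion), 44 (G/T, transversion), 45 (T/A, transversion).
Of the 14 differences, 5 transitions and 9 transversions, so the answer is 5.

5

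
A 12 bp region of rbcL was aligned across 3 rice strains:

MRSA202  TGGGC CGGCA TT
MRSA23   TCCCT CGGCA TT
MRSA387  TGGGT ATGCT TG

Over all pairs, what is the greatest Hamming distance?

7

Pairwise Hamming distances:
  MRSA202 vs MRSA23: 4
  MRSA202 vs MRSA387: 5
  MRSA23 vs MRSA387: 7
The largest is 7, between MRSA23 and MRSA387.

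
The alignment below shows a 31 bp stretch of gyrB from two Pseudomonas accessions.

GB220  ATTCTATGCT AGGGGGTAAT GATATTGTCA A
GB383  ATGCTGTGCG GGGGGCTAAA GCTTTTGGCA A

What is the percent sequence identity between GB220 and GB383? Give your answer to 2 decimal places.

Mismatches occur at site 3 (T↔G), site 6 (A↔G), site 10 (T↔G), site 11 (A↔G), site 16 (G↔C), site 20 (T↔A), site 22 (A↔C), site 24 (A↔T), site 28 (T↔G).
22 of the 31 sites match, so the percent identity is 22/31 × 100 = 70.97%.

70.97%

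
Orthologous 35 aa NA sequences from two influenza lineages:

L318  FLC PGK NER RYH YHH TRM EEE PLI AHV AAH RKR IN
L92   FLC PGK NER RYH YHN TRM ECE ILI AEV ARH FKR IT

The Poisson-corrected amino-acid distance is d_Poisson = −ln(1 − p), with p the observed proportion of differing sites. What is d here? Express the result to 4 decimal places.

0.2231

Differing sites — 15:H/N; 20:E/C; 22:P/I; 26:H/E; 29:A/R; 31:R/F; 35:N/T.
p = 7/35 = 0.200000.
d = −ln(1 − 0.200000) = −ln(0.800000) = 0.2231.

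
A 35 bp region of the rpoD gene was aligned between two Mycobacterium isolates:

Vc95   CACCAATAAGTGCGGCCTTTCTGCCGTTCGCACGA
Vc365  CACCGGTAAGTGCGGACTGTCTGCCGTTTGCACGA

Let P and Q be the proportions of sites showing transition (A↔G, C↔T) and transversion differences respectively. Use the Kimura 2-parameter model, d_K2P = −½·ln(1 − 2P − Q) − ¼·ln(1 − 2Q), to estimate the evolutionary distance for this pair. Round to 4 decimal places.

0.1601

Mismatches occur at site 5 (A/G, transition), site 6 (A/G, transition), site 16 (C/A, transversion), site 19 (T/G, transversion), site 29 (C/T, transition).
Of the 5 differences, 3 transitions and 2 transversions over 35 sites: P = 3/35 = 0.085714, Q = 2/35 = 0.057143.
d = −0.5·ln(0.771429) − 0.25·ln(0.885714) = −0.5·(-0.259511) − 0.25·(-0.121361) = 0.1601.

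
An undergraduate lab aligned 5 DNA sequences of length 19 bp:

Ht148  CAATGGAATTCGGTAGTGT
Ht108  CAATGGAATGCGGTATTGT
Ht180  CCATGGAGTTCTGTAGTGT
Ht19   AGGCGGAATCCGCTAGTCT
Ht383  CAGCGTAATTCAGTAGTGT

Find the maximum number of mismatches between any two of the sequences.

Pairwise Hamming distances:
  Ht148 vs Ht108: 2
  Ht148 vs Ht180: 3
  Ht148 vs Ht19: 7
  Ht148 vs Ht383: 4
  Ht108 vs Ht180: 5
  Ht108 vs Ht19: 8
  Ht108 vs Ht383: 6
  Ht180 vs Ht19: 9
  Ht180 vs Ht383: 6
  Ht19 vs Ht383: 7
The largest is 9, between Ht180 and Ht19.

9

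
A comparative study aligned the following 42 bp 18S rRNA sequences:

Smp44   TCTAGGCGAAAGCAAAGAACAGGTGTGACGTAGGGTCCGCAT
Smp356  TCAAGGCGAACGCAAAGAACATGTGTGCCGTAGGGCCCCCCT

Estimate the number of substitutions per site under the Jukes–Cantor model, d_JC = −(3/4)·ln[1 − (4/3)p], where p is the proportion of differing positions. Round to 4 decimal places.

0.1885

The sequences differ at positions 3 (T/A), 11 (A/C), 22 (G/T), 28 (A/C), 36 (T/C), 39 (G/C), 41 (A/C).
p = 7/42 = 0.166667.
d = −0.75 · ln(1 − (4/3)·0.166667) = −0.75 · ln(0.777777) = −0.75 · (-0.251315) = 0.1885.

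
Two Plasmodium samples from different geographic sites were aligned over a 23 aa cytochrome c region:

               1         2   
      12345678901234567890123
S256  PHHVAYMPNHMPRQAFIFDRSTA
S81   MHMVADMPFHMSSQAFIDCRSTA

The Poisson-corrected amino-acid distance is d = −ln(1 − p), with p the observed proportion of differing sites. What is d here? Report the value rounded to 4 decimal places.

0.4274

Differing sites — 1:P/M; 3:H/M; 6:Y/D; 9:N/F; 12:P/S; 13:R/S; 18:F/D; 19:D/C.
p = 8/23 = 0.347826.
d = −ln(1 − 0.347826) = −ln(0.652174) = 0.4274.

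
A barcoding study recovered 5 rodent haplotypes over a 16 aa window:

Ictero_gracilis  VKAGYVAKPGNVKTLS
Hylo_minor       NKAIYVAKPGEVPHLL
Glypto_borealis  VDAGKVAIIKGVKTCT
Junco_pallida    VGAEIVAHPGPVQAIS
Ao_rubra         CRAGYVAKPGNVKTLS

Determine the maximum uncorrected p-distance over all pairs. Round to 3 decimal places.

0.750

Pairwise Hamming distances:
  Ictero_gracilis vs Hylo_minor: 6
  Ictero_gracilis vs Glypto_borealis: 8
  Ictero_gracilis vs Junco_pallida: 8
  Ictero_gracilis vs Ao_rubra: 2
  Hylo_minor vs Glypto_borealis: 12
  Hylo_minor vs Junco_pallida: 10
  Hylo_minor vs Ao_rubra: 7
  Glypto_borealis vs Junco_pallida: 11
  Glypto_borealis vs Ao_rubra: 9
  Junco_pallida vs Ao_rubra: 9
The largest is 12 mismatches, between Hylo_minor and Glypto_borealis; p = 12/16 = 0.750.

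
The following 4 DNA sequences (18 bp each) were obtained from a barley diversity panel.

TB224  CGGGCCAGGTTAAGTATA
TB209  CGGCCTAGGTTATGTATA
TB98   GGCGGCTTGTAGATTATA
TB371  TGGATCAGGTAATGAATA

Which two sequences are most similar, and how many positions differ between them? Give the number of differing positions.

Pairwise Hamming distances:
  TB224 vs TB209: 3
  TB224 vs TB98: 8
  TB224 vs TB371: 6
  TB209 vs TB98: 11
  TB209 vs TB371: 6
  TB98 vs TB371: 10
The smallest is 3, between TB224 and TB209.

3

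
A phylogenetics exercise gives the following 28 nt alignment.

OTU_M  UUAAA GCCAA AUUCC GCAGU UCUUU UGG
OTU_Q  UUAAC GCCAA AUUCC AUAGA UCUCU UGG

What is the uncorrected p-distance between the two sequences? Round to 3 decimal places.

Differing sites — 5:A/C; 16:G/A; 17:C/U; 20:U/A; 24:U/C.
There are 5 differences over 28 sites, so p = 5/28 = 0.179.

0.179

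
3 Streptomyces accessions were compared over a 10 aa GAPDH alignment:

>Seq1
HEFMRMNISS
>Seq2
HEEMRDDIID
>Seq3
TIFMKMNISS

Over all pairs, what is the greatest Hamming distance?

Pairwise Hamming distances:
  Seq1 vs Seq2: 5
  Seq1 vs Seq3: 3
  Seq2 vs Seq3: 8
The largest is 8, between Seq2 and Seq3.

8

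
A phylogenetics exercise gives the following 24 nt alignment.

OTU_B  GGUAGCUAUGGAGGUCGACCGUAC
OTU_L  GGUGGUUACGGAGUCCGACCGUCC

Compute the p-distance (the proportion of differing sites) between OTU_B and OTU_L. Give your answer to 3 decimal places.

The sequences differ at positions 4 (A/G), 6 (C/U), 9 (U/C), 14 (G/U), 15 (U/C), 23 (A/C).
There are 6 differences over 24 sites, so p = 6/24 = 0.250.

0.250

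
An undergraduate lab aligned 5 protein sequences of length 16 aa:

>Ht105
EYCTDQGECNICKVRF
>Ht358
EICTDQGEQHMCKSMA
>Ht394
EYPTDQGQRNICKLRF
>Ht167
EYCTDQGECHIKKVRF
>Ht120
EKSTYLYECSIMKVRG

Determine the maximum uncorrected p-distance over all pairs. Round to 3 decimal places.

0.750

Pairwise Hamming distances:
  Ht105 vs Ht358: 7
  Ht105 vs Ht394: 4
  Ht105 vs Ht167: 2
  Ht105 vs Ht120: 8
  Ht358 vs Ht394: 9
  Ht358 vs Ht167: 7
  Ht358 vs Ht120: 12
  Ht394 vs Ht167: 6
  Ht394 vs Ht120: 11
  Ht167 vs Ht120: 8
The largest is 12 mismatches, between Ht358 and Ht120; p = 12/16 = 0.750.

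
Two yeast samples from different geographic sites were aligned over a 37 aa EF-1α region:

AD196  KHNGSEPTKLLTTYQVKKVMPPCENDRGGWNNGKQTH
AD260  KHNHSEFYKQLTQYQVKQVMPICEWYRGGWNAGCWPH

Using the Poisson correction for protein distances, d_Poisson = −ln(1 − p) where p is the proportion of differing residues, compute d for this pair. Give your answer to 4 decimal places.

0.4329

Mismatches occur at site 4 (G↔H), site 7 (P↔F), site 8 (T↔Y), site 10 (L↔Q), site 13 (T↔Q), site 18 (K↔Q), site 22 (P↔I), site 25 (N↔W), site 26 (D↔Y), site 32 (N↔A), site 34 (K↔C), site 35 (Q↔W), site 36 (T↔P).
p = 13/37 = 0.351351.
d = −ln(1 − 0.351351) = −ln(0.648649) = 0.4329.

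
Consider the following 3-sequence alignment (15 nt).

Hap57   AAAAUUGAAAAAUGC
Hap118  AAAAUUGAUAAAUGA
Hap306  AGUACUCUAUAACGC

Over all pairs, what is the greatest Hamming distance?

Pairwise Hamming distances:
  Hap57 vs Hap118: 2
  Hap57 vs Hap306: 7
  Hap118 vs Hap306: 9
The largest is 9, between Hap118 and Hap306.

9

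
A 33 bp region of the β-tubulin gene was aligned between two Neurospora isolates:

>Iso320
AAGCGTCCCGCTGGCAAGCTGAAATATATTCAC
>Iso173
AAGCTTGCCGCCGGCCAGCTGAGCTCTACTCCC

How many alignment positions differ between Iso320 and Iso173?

9

The sequences differ at positions 5 (G/T), 7 (C/G), 12 (T/C), 16 (A/C), 23 (A/G), 24 (A/C), 26 (A/C), 29 (T/C), 32 (A/C).
That gives 9 mismatches out of 33 aligned sites, so the Hamming distance is 9.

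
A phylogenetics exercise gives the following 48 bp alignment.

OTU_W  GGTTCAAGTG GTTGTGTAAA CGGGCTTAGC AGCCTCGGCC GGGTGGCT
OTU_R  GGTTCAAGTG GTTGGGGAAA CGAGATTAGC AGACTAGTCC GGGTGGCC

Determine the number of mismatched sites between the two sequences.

8

Mismatches occur at site 15 (T/G), site 17 (T/G), site 23 (G/A), site 25 (C/A), site 33 (C/A), site 36 (C/A), site 38 (G/T), site 48 (T/C).
That gives 8 mismatches out of 48 aligned sites, so the Hamming distance is 8.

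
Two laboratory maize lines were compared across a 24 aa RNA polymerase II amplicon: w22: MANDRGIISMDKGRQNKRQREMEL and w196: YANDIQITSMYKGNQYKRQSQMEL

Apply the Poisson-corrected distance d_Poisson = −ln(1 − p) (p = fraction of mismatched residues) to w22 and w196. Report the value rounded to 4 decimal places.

The sequences differ at positions 1 (M/Y), 5 (R/I), 6 (G/Q), 8 (I/T), 11 (D/Y), 14 (R/N), 16 (N/Y), 20 (R/S), 21 (E/Q).
p = 9/24 = 0.375000.
d = −ln(1 − 0.375000) = −ln(0.625000) = 0.4700.

0.4700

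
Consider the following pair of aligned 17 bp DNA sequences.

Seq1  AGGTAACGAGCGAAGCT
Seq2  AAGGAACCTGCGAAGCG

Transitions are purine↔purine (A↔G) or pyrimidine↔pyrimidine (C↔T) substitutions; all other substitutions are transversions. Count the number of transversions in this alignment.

Mismatches occur at site 2 (G/A, transition), site 4 (T/G, transversion), site 8 (G/C, transversion), site 9 (A/T, transversion), site 17 (T/G, transversion).
Of the 5 differences, 1 transition and 4 transversions, so the answer is 4.

4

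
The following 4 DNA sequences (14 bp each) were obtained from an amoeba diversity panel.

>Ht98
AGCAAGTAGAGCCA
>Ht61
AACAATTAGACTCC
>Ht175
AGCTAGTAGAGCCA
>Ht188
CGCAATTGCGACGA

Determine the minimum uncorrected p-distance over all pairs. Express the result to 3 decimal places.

0.071

Pairwise Hamming distances:
  Ht98 vs Ht61: 5
  Ht98 vs Ht175: 1
  Ht98 vs Ht188: 7
  Ht61 vs Ht175: 6
  Ht61 vs Ht188: 9
  Ht175 vs Ht188: 8
The smallest is 1 mismatch, between Ht98 and Ht175; p = 1/14 = 0.071.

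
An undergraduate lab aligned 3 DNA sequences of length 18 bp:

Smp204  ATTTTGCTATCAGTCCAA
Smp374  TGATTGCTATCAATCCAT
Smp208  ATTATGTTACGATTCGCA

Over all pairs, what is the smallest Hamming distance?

Pairwise Hamming distances:
  Smp204 vs Smp374: 5
  Smp204 vs Smp208: 7
  Smp374 vs Smp208: 11
The smallest is 5, between Smp204 and Smp374.

5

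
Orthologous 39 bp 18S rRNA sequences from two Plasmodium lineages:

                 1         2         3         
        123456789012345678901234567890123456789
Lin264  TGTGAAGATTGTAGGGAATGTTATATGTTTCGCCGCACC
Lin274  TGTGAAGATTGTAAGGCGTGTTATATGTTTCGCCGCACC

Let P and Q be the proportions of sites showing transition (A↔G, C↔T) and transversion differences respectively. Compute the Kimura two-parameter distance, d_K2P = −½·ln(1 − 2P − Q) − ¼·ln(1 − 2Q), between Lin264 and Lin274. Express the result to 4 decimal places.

The sequences differ at positions 14 (G/A, transition), 17 (A/C, transversion), 18 (A/G, transition).
Of the 3 differences, 2 transitions and 1 transversion over 39 sites: P = 2/39 = 0.051282, Q = 1/39 = 0.025641.
d = −0.5·ln(0.871795) − 0.25·ln(0.948718) = −0.5·(-0.137201) − 0.25·(-0.052644) = 0.0818.

0.0818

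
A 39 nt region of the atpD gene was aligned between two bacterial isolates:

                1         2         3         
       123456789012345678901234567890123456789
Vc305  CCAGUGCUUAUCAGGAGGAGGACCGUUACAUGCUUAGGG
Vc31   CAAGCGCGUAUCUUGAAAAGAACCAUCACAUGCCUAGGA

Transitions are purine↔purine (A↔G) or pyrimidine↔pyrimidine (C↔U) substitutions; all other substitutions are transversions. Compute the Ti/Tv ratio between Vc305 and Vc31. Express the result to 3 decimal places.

2.000

Mismatches occur at site 2 (C→A, transversion), site 5 (U→C, transition), site 8 (U→G, transversion), site 13 (A→U, transversion), site 14 (G→U, transversion), site 17 (G→A, transition), site 18 (G→A, transition), site 21 (G→A, transition), site 25 (G→A, transition), site 27 (U→C, transition), site 34 (U→C, transition), site 39 (G→A, transition).
Of the 12 differences, 8 transitions and 4 transversions, so Ti/Tv = 8/4 = 2.000.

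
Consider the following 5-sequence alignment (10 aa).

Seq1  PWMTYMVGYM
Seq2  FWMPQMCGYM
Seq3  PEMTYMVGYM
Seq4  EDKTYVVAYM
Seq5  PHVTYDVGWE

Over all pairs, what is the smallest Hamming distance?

Pairwise Hamming distances:
  Seq1 vs Seq2: 4
  Seq1 vs Seq3: 1
  Seq1 vs Seq4: 5
  Seq1 vs Seq5: 5
  Seq2 vs Seq3: 5
  Seq2 vs Seq4: 8
  Seq2 vs Seq5: 9
  Seq3 vs Seq4: 5
  Seq3 vs Seq5: 5
  Seq4 vs Seq5: 7
The smallest is 1, between Seq1 and Seq3.

1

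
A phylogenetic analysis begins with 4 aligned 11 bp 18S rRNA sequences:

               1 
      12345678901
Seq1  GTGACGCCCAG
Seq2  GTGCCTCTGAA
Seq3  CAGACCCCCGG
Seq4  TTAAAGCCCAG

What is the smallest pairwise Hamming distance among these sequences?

Pairwise Hamming distances:
  Seq1 vs Seq2: 5
  Seq1 vs Seq3: 4
  Seq1 vs Seq4: 3
  Seq2 vs Seq3: 8
  Seq2 vs Seq4: 8
  Seq3 vs Seq4: 6
The smallest is 3, between Seq1 and Seq4.

3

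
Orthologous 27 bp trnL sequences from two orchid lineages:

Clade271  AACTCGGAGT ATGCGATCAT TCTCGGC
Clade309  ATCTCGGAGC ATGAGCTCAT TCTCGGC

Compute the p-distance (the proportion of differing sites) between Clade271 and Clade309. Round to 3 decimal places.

0.148

Differing sites — 2:A/T; 10:T/C; 14:C/A; 16:A/C.
There are 4 differences over 27 sites, so p = 4/27 = 0.148.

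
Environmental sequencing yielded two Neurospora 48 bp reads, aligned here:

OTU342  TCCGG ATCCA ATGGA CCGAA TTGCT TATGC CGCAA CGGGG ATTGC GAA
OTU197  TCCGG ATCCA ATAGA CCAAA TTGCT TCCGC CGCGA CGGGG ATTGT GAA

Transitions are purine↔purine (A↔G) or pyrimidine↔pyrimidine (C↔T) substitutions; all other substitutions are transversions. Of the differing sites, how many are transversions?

1

The sequences differ at positions 13 (G/A, transition), 18 (G/A, transition), 27 (A/C, transversion), 28 (T/C, transition), 34 (A/G, transition), 45 (C/T, transition).
Of the 6 differences, 5 transitions and 1 transversion, so the answer is 1.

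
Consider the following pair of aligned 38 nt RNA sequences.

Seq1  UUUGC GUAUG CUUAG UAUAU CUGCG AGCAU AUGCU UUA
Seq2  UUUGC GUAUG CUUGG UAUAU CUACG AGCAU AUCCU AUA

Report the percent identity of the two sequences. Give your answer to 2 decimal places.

89.47%

Differing sites — 14:A/G; 23:G/A; 33:G/C; 36:U/A.
34 of the 38 sites match, so the percent identity is 34/38 × 100 = 89.47%.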